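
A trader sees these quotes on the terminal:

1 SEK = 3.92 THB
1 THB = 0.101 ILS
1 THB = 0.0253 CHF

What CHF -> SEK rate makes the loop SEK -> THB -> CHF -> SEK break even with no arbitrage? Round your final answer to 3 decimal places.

Known legs of the cycle: 3.92 × 0.0253 = 0.099176
For no arbitrage the full-cycle product must be 1, so the missing rate is 1 / 0.099176 ≈ 10.08308.

10.083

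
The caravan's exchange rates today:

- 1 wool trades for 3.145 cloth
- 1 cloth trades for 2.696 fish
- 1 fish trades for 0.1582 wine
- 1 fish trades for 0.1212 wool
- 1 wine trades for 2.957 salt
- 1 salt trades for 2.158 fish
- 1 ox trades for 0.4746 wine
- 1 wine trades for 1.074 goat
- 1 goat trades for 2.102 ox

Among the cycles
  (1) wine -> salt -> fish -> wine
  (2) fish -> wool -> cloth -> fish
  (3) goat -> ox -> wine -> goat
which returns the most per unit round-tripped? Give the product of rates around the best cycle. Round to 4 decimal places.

1.0714

(1) 2.957 × 2.158 × 0.1582 = 1.00951
(2) 0.1212 × 3.145 × 2.696 = 1.02765
(3) 2.102 × 0.4746 × 1.074 = 1.07143
Highest is cycle (3) at 1.0714 (>1, arbitrage).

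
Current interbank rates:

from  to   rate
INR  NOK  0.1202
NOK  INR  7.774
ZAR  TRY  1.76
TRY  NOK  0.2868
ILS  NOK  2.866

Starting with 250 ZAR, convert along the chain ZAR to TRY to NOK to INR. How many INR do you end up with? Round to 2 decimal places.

250 ZAR × 1.76 = 440 TRY
440 TRY × 0.2868 = 126.192 NOK
126.192 NOK × 7.774 = 981.016608 INR

981.02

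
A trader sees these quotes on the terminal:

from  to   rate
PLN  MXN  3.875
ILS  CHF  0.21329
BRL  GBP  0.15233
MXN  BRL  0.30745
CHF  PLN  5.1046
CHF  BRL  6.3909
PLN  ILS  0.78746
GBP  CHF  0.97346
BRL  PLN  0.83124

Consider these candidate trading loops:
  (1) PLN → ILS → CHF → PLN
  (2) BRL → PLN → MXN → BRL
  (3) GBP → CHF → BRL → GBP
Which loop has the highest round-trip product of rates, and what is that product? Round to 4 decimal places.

(1) 0.78746 × 0.21329 × 5.1046 = 0.85736
(2) 0.83124 × 3.875 × 0.30745 = 0.99031
(3) 0.97346 × 6.3909 × 0.15233 = 0.94769
Highest is cycle (2) at 0.9903 (≤1, no arbitrage).

0.9903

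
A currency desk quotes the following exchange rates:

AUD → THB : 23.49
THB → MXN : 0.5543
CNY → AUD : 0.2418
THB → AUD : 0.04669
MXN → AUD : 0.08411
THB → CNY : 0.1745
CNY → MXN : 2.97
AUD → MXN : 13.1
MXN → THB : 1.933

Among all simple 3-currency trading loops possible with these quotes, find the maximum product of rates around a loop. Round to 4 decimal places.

1.1823

MXN→THB→AUD→MXN: 1.933 × 0.04669 × 13.1 = 1.18230
MXN→AUD→THB→MXN: 0.08411 × 23.49 × 0.5543 = 1.09515
MXN→THB→CNY→MXN: 1.933 × 0.1745 × 2.97 = 1.00181
AUD→THB→CNY→AUD: 23.49 × 0.1745 × 0.2418 = 0.99114
Maximum is MXN→THB→AUD→MXN at 1.1823; arbitrage exists.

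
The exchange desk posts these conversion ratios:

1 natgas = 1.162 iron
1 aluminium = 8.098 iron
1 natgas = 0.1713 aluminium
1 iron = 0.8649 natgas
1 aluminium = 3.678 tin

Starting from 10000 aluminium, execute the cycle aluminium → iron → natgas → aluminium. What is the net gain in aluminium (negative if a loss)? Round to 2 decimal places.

10000 aluminium × 8.098 = 80980 iron
80980 iron × 0.8649 = 70039.602 natgas
70039.602 natgas × 0.1713 = 11997.7838226 aluminium
Net change: 11997.7838226 − 10000 = 1997.7838226 aluminium

1997.78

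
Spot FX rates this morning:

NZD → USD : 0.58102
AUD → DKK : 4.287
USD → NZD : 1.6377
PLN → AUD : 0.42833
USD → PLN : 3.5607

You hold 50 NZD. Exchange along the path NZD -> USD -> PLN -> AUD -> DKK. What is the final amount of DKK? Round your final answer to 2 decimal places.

189.95

50 NZD × 0.58102 = 29.051 USD
29.051 USD × 3.5607 = 103.4418957 PLN
103.4418957 PLN × 0.42833 = 44.307267185181 AUD
44.307267185181 AUD × 4.287 = 189.945254422870947 DKK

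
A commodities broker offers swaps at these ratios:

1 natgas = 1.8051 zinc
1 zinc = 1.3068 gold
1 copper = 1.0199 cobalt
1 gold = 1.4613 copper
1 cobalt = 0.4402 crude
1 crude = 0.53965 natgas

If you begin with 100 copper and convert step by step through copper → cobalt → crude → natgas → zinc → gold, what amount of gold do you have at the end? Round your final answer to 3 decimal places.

57.152

100 copper × 1.0199 = 101.99 cobalt
101.99 cobalt × 0.4402 = 44.895998 crude
44.895998 crude × 0.53965 = 24.2281253207 natgas
24.2281253207 natgas × 1.8051 = 43.73418901639557 zinc
43.73418901639557 zinc × 1.3068 = 57.151838206625730876 gold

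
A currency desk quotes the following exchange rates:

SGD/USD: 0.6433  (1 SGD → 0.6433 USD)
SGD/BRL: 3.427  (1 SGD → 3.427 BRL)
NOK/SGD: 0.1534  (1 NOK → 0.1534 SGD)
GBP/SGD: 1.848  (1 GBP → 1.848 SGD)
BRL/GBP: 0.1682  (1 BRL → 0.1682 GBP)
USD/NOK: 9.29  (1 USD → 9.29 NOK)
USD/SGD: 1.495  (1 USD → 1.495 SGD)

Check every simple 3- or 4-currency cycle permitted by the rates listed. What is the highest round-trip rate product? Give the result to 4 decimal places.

BRL→GBP→SGD→BRL: 0.1682 × 1.848 × 3.427 = 1.06523
NOK→SGD→USD→NOK: 0.1534 × 0.6433 × 9.29 = 0.91676
Maximum is BRL→GBP→SGD→BRL at 1.0652; arbitrage exists.

1.0652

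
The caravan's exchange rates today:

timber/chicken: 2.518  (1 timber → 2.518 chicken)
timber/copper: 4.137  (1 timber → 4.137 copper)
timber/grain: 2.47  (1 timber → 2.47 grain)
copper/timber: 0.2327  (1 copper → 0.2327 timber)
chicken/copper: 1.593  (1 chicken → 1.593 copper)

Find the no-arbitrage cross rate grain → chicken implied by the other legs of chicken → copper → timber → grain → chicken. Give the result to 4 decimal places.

Known legs of the cycle: 1.593 × 0.2327 × 2.47 = 0.915607017
For no arbitrage the full-cycle product must be 1, so the missing rate is 1 / 0.915607017 ≈ 1.092172.

1.0922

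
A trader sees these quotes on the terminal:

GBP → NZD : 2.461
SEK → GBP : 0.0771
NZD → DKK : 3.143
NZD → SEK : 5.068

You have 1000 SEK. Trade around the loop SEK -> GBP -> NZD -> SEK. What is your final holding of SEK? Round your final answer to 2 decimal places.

961.62

1000 SEK × 0.0771 = 77.1 GBP
77.1 GBP × 2.461 = 189.7431 NZD
189.7431 NZD × 5.068 = 961.6180308 SEK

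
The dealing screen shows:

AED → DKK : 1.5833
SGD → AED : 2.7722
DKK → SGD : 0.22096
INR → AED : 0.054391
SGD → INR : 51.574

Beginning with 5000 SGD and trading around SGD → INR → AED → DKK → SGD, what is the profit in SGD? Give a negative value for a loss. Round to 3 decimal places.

-93.128

5000 SGD × 51.574 = 257870 INR
257870 INR × 0.054391 = 14025.80717 AED
14025.80717 AED × 1.5833 = 22207.060492261 DKK
22207.060492261 DKK × 0.22096 = 4906.87208636999056 SGD
Net change: 4906.87208636999056 − 5000 = -93.12791363000944 SGD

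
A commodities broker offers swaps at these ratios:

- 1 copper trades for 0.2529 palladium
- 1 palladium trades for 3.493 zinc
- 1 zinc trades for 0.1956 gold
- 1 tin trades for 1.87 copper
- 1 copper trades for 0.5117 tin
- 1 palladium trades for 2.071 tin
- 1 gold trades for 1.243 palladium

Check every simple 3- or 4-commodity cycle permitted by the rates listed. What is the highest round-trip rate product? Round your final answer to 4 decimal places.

0.9794

palladium→tin→copper→palladium: 2.071 × 1.87 × 0.2529 = 0.97942
zinc→gold→palladium→zinc: 0.1956 × 1.243 × 3.493 = 0.84926
Maximum is palladium→tin→copper→palladium at 0.9794; no arbitrage — every cycle loses value.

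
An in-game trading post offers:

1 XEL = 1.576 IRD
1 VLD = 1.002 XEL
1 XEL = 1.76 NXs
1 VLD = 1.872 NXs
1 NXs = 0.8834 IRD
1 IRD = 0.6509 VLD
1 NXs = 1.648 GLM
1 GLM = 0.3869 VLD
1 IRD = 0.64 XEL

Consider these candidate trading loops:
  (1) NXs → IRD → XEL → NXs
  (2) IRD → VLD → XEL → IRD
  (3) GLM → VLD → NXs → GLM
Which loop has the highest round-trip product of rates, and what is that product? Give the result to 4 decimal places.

1.1936

(1) 0.8834 × 0.64 × 1.76 = 0.99506
(2) 0.6509 × 1.002 × 1.576 = 1.02787
(3) 0.3869 × 1.872 × 1.648 = 1.19361
Highest is cycle (3) at 1.1936 (>1, arbitrage).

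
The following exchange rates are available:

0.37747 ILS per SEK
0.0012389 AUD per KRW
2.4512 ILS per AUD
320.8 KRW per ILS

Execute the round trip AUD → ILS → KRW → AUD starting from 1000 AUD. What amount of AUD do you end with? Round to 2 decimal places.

1000 AUD × 2.4512 = 2451.2 ILS
2451.2 ILS × 320.8 = 786344.96 KRW
786344.96 KRW × 0.0012389 = 974.202770944 AUD

974.20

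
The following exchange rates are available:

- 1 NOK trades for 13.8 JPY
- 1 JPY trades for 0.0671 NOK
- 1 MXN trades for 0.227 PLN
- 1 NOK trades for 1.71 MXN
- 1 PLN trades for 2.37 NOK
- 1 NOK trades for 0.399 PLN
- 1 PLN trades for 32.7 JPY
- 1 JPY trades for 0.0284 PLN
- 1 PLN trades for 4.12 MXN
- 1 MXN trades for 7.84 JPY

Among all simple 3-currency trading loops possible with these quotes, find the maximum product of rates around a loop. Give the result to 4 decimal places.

0.9289

JPY→PLN→NOK→JPY: 0.0284 × 2.37 × 13.8 = 0.92885
PLN→NOK→MXN→PLN: 2.37 × 1.71 × 0.227 = 0.91996
JPY→PLN→MXN→JPY: 0.0284 × 4.12 × 7.84 = 0.91734
JPY→NOK→MXN→JPY: 0.0671 × 1.71 × 7.84 = 0.89957
JPY→NOK→PLN→JPY: 0.0671 × 0.399 × 32.7 = 0.87547
Maximum is JPY→PLN→NOK→JPY at 0.9289; no arbitrage — every cycle loses value.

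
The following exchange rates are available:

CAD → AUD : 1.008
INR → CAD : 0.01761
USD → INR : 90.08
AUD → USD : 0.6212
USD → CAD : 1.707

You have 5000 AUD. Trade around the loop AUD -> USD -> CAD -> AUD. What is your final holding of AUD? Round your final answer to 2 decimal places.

5344.36

5000 AUD × 0.6212 = 3106 USD
3106 USD × 1.707 = 5301.942 CAD
5301.942 CAD × 1.008 = 5344.357536 AUD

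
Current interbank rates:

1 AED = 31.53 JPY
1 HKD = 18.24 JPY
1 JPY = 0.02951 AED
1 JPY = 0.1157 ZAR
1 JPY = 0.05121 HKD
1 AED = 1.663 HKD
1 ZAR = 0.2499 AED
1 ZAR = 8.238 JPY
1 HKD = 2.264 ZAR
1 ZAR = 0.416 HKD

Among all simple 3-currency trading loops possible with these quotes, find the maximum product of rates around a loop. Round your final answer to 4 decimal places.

ZAR→JPY→HKD→ZAR: 8.238 × 0.05121 × 2.264 = 0.95511
ZAR→AED→HKD→ZAR: 0.2499 × 1.663 × 2.264 = 0.94088
ZAR→AED→JPY→ZAR: 0.2499 × 31.53 × 0.1157 = 0.91164
HKD→JPY→AED→HKD: 18.24 × 0.02951 × 1.663 = 0.89513
ZAR→HKD→JPY→ZAR: 0.416 × 18.24 × 0.1157 = 0.87791
Maximum is ZAR→JPY→HKD→ZAR at 0.9551; no arbitrage — every cycle loses value.

0.9551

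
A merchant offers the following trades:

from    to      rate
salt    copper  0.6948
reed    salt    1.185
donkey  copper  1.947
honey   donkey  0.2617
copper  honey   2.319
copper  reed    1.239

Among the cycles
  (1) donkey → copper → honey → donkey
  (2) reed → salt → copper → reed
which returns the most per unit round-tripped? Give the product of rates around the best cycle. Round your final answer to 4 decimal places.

1.1816

(1) 1.947 × 2.319 × 0.2617 = 1.18160
(2) 1.185 × 0.6948 × 1.239 = 1.02012
Highest is cycle (1) at 1.1816 (>1, arbitrage).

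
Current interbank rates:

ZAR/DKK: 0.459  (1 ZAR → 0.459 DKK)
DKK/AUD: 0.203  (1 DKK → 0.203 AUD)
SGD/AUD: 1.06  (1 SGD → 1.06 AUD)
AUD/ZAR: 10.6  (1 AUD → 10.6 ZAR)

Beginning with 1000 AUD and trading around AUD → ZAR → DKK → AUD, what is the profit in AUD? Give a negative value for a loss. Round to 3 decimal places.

-12.324

1000 AUD × 10.6 = 10600 ZAR
10600 ZAR × 0.459 = 4865.4 DKK
4865.4 DKK × 0.203 = 987.6762 AUD
Net change: 987.6762 − 1000 = -12.3238 AUD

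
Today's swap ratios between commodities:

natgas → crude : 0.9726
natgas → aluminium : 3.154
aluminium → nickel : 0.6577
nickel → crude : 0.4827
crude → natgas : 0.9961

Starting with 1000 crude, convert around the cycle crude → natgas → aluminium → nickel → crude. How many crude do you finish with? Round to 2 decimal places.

1000 crude × 0.9961 = 996.1 natgas
996.1 natgas × 3.154 = 3141.6994 aluminium
3141.6994 aluminium × 0.6577 = 2066.29569538 nickel
2066.29569538 nickel × 0.4827 = 997.400932159926 crude

997.40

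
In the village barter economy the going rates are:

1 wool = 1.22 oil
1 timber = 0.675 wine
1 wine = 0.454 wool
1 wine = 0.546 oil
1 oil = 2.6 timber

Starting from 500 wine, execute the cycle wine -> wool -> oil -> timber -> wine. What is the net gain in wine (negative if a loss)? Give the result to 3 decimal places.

500 wine × 0.454 = 227 wool
227 wool × 1.22 = 276.94 oil
276.94 oil × 2.6 = 720.044 timber
720.044 timber × 0.675 = 486.0297 wine
Net change: 486.0297 − 500 = -13.9703 wine

-13.970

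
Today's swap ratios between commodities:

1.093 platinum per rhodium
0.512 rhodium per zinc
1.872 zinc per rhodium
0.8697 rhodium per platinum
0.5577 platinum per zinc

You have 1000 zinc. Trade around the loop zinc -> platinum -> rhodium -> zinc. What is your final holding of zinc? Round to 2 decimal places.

907.98

1000 zinc × 0.5577 = 557.7 platinum
557.7 platinum × 0.8697 = 485.03169 rhodium
485.03169 rhodium × 1.872 = 907.97932368 zinc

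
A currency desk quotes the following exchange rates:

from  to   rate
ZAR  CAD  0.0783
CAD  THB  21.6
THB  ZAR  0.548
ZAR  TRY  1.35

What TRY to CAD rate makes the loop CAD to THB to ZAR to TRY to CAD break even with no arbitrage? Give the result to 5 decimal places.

0.06258

Known legs of the cycle: 21.6 × 0.548 × 1.35 = 15.97968
For no arbitrage the full-cycle product must be 1, so the missing rate is 1 / 15.97968 ≈ 0.0625795.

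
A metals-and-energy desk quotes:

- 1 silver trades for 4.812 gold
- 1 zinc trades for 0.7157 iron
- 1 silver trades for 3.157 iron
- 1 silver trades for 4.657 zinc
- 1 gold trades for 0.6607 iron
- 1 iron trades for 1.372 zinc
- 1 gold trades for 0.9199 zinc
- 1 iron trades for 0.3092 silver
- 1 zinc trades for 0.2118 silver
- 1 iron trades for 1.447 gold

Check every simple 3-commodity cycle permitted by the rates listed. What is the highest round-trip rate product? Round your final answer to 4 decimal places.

zinc→iron→silver→zinc: 0.7157 × 0.3092 × 4.657 = 1.03057
gold→iron→silver→gold: 0.6607 × 0.3092 × 4.812 = 0.98304
gold→zinc→iron→gold: 0.9199 × 0.7157 × 1.447 = 0.95266
gold→zinc→silver→gold: 0.9199 × 0.2118 × 4.812 = 0.93755
zinc→silver→iron→zinc: 0.2118 × 3.157 × 1.372 = 0.91739
Maximum is zinc→iron→silver→zinc at 1.0306; arbitrage exists.

1.0306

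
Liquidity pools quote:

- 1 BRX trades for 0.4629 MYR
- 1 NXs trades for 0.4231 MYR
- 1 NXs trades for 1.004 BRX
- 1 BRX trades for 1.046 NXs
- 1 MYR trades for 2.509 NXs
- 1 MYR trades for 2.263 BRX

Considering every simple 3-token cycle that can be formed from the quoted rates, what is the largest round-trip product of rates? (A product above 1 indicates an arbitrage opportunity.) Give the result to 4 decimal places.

1.1661

BRX→MYR→NXs→BRX: 0.4629 × 2.509 × 1.004 = 1.16606
BRX→NXs→MYR→BRX: 1.046 × 0.4231 × 2.263 = 1.00152
Maximum is BRX→MYR→NXs→BRX at 1.1661; arbitrage exists.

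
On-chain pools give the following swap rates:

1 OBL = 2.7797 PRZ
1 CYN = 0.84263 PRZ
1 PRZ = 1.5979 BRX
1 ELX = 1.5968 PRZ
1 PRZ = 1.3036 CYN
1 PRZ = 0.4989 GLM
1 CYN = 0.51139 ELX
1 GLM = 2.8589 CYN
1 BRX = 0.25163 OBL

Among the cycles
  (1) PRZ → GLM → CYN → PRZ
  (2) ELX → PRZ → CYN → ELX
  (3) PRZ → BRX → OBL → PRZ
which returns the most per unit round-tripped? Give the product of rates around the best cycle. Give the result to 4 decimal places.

(1) 0.4989 × 2.8589 × 0.84263 = 1.20185
(2) 1.5968 × 1.3036 × 0.51139 = 1.06450
(3) 1.5979 × 0.25163 × 2.7797 = 1.11766
Highest is cycle (1) at 1.2018 (>1, arbitrage).

1.2018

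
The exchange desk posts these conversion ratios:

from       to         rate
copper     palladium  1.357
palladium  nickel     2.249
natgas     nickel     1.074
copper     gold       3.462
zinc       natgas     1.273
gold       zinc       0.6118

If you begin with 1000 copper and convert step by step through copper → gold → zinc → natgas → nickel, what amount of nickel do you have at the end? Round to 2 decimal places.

1000 copper × 3.462 = 3462 gold
3462 gold × 0.6118 = 2118.0516 zinc
2118.0516 zinc × 1.273 = 2696.2796868 natgas
2696.2796868 natgas × 1.074 = 2895.8043836232 nickel

2895.80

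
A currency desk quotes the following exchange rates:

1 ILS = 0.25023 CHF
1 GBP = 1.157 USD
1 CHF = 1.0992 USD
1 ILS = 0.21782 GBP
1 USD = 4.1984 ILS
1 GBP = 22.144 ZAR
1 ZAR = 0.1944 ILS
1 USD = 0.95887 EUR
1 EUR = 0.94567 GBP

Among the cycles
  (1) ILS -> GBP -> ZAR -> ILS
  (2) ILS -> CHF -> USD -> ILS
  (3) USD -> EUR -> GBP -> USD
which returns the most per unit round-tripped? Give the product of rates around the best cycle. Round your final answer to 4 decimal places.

1.1548

(1) 0.21782 × 22.144 × 0.1944 = 0.93767
(2) 0.25023 × 1.0992 × 4.1984 = 1.15478
(3) 0.95887 × 0.94567 × 1.157 = 1.04914
Highest is cycle (2) at 1.1548 (>1, arbitrage).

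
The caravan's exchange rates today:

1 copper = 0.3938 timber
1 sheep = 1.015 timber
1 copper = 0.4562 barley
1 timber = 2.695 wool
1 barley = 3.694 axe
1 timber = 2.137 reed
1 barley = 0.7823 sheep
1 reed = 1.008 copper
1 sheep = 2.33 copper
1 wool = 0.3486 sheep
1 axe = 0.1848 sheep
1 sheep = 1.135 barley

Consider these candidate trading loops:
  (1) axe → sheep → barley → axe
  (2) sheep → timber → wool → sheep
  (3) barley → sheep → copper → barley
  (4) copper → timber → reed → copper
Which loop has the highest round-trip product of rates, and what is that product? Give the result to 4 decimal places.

(1) 0.1848 × 1.135 × 3.694 = 0.77481
(2) 1.015 × 2.695 × 0.3486 = 0.95357
(3) 0.7823 × 2.33 × 0.4562 = 0.83154
(4) 0.3938 × 2.137 × 1.008 = 0.84828
Highest is cycle (2) at 0.9536 (≤1, no arbitrage).

0.9536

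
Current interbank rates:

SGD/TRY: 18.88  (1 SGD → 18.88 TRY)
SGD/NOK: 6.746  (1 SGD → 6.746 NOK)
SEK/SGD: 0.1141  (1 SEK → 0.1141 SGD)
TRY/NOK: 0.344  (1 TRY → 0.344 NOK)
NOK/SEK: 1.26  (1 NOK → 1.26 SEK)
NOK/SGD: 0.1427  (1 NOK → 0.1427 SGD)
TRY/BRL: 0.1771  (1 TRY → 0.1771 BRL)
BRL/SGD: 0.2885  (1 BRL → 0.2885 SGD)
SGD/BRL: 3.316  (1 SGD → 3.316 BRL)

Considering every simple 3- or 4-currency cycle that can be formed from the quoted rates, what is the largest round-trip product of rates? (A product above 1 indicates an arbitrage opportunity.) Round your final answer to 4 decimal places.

0.9698

SEK→SGD→NOK→SEK: 0.1141 × 6.746 × 1.26 = 0.96985
TRY→BRL→SGD→TRY: 0.1771 × 0.2885 × 18.88 = 0.96464
TRY→NOK→SEK→SGD→TRY: 0.344 × 1.26 × 0.1141 × 18.88 = 0.93372
TRY→NOK→SGD→TRY: 0.344 × 0.1427 × 18.88 = 0.92680
Maximum is SEK→SGD→NOK→SEK at 0.9698; no arbitrage — every cycle loses value.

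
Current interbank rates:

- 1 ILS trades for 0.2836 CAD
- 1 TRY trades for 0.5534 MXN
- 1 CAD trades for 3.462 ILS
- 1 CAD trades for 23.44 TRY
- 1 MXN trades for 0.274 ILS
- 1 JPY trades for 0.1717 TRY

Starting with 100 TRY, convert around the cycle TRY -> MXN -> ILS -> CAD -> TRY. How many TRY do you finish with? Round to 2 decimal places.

100 TRY × 0.5534 = 55.34 MXN
55.34 MXN × 0.274 = 15.16316 ILS
15.16316 ILS × 0.2836 = 4.300272176 CAD
4.300272176 CAD × 23.44 = 100.79837980544 TRY

100.80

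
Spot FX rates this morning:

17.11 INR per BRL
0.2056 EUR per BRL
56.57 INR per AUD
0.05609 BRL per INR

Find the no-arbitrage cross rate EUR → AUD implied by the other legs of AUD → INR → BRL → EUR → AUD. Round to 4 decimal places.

1.5329

Known legs of the cycle: 56.57 × 0.05609 × 0.2056 = 0.65237112328
For no arbitrage the full-cycle product must be 1, so the missing rate is 1 / 0.65237112328 ≈ 1.532870.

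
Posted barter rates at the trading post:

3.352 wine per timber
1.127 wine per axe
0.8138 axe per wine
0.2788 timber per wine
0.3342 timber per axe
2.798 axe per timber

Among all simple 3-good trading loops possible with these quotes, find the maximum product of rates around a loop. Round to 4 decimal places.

0.9117

timber→wine→axe→timber: 3.352 × 0.8138 × 0.3342 = 0.91165
timber→axe→wine→timber: 2.798 × 1.127 × 0.2788 = 0.87915
Maximum is timber→wine→axe→timber at 0.9117; no arbitrage — every cycle loses value.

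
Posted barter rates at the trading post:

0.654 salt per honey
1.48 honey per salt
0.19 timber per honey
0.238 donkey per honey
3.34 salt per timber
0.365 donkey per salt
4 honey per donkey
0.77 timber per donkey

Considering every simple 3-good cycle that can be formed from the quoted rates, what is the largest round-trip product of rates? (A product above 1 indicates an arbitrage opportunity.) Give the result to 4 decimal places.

0.9548

donkey→honey→salt→donkey: 4 × 0.654 × 0.365 = 0.95484
honey→timber→salt→honey: 0.19 × 3.34 × 1.48 = 0.93921
donkey→timber→salt→donkey: 0.77 × 3.34 × 0.365 = 0.93871
Maximum is donkey→honey→salt→donkey at 0.9548; no arbitrage — every cycle loses value.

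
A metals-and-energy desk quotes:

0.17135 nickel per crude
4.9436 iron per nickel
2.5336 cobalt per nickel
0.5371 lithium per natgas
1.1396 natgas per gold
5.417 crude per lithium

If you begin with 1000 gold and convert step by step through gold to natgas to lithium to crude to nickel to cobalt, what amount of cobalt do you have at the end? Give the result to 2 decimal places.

1439.42

1000 gold × 1.1396 = 1139.6 natgas
1139.6 natgas × 0.5371 = 612.07916 lithium
612.07916 lithium × 5.417 = 3315.63280972 crude
3315.63280972 crude × 0.17135 = 568.133681945522 nickel
568.133681945522 nickel × 2.5336 = 1439.4234965771745392 cobalt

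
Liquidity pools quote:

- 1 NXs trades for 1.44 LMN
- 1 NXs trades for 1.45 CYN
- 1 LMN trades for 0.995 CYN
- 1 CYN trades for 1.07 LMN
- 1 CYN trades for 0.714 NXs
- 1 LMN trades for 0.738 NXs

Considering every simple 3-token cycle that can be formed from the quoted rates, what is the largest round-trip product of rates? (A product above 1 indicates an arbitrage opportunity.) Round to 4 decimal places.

1.1450

NXs→CYN→LMN→NXs: 1.45 × 1.07 × 0.738 = 1.14501
NXs→LMN→CYN→NXs: 1.44 × 0.995 × 0.714 = 1.02302
Maximum is NXs→CYN→LMN→NXs at 1.1450; arbitrage exists.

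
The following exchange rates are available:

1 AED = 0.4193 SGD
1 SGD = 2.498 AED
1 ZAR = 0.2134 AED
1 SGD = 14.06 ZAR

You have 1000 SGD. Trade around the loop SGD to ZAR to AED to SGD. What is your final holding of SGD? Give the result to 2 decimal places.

1000 SGD × 14.06 = 14060 ZAR
14060 ZAR × 0.2134 = 3000.404 AED
3000.404 AED × 0.4193 = 1258.0693972 SGD

1258.07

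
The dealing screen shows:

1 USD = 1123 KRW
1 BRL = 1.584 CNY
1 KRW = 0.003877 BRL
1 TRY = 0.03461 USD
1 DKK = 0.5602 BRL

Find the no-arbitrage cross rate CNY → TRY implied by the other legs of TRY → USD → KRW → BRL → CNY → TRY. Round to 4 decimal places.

4.1896

Known legs of the cycle: 0.03461 × 1123 × 0.003877 × 1.584 = 0.23868896089104
For no arbitrage the full-cycle product must be 1, so the missing rate is 1 / 0.23868896089104 ≈ 4.189553.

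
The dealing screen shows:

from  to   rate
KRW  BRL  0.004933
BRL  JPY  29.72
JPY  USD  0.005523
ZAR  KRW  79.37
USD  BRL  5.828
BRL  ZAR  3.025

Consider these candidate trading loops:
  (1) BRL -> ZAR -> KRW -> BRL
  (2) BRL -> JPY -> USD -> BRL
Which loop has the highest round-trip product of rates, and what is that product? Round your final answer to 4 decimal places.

(1) 3.025 × 79.37 × 0.004933 = 1.18438
(2) 29.72 × 0.005523 × 5.828 = 0.95663
Highest is cycle (1) at 1.1844 (>1, arbitrage).

1.1844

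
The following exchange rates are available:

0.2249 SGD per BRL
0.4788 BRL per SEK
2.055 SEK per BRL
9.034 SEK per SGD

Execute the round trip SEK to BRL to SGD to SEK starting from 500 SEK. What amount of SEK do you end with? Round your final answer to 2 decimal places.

500 SEK × 0.4788 = 239.4 BRL
239.4 BRL × 0.2249 = 53.84106 SGD
53.84106 SGD × 9.034 = 486.40013604 SEK

486.40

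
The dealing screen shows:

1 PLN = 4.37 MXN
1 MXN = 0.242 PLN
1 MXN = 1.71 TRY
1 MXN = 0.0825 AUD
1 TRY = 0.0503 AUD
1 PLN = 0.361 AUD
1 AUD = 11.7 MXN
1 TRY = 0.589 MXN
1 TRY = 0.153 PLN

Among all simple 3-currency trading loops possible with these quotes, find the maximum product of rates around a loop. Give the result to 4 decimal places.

1.1433

PLN→MXN→TRY→PLN: 4.37 × 1.71 × 0.153 = 1.14332
PLN→AUD→MXN→PLN: 0.361 × 11.7 × 0.242 = 1.02214
TRY→AUD→MXN→TRY: 0.0503 × 11.7 × 1.71 = 1.00635
Maximum is PLN→MXN→TRY→PLN at 1.1433; arbitrage exists.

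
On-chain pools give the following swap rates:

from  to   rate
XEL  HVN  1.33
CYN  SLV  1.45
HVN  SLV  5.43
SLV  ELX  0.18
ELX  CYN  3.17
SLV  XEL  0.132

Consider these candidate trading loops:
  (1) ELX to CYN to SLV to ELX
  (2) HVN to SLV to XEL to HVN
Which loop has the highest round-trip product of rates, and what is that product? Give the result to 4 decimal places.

(1) 3.17 × 1.45 × 0.18 = 0.82737
(2) 5.43 × 0.132 × 1.33 = 0.95329
Highest is cycle (2) at 0.9533 (≤1, no arbitrage).

0.9533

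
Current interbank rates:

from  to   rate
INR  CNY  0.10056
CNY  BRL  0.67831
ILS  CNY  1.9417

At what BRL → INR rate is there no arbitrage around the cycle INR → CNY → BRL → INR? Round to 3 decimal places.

Known legs of the cycle: 0.10056 × 0.67831 = 0.0682108536
For no arbitrage the full-cycle product must be 1, so the missing rate is 1 / 0.0682108536 ≈ 14.66042.

14.660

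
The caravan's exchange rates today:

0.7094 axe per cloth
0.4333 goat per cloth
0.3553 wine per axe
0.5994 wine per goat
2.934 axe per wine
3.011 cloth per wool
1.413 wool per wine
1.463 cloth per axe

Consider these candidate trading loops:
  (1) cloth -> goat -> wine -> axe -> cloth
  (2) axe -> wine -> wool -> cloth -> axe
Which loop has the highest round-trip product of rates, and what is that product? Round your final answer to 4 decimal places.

1.1148

(1) 0.4333 × 0.5994 × 2.934 × 1.463 = 1.11483
(2) 0.3553 × 1.413 × 3.011 × 0.7094 = 1.07236
Highest is cycle (1) at 1.1148 (>1, arbitrage).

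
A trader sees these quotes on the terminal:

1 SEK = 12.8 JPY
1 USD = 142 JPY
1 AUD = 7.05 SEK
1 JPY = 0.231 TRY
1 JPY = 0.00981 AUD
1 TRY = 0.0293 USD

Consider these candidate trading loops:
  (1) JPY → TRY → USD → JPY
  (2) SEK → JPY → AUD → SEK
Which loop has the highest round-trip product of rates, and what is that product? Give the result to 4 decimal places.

(1) 0.231 × 0.0293 × 142 = 0.96110
(2) 12.8 × 0.00981 × 7.05 = 0.88525
Highest is cycle (1) at 0.9611 (≤1, no arbitrage).

0.9611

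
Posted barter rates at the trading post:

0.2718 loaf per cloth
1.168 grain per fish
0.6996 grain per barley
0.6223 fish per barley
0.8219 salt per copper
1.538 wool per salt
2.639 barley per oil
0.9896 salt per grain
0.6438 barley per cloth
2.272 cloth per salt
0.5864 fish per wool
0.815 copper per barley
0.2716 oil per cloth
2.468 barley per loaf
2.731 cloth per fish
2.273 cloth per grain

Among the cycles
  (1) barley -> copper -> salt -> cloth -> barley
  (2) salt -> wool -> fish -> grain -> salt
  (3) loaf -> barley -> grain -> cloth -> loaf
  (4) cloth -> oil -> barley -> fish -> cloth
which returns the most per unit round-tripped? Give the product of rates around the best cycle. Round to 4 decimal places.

(1) 0.815 × 0.8219 × 2.272 × 0.6438 = 0.97980
(2) 1.538 × 0.5864 × 1.168 × 0.9896 = 1.04244
(3) 2.468 × 0.6996 × 2.273 × 0.2718 = 1.06670
(4) 0.2716 × 2.639 × 0.6223 × 2.731 = 1.21812
Highest is cycle (4) at 1.2181 (>1, arbitrage).

1.2181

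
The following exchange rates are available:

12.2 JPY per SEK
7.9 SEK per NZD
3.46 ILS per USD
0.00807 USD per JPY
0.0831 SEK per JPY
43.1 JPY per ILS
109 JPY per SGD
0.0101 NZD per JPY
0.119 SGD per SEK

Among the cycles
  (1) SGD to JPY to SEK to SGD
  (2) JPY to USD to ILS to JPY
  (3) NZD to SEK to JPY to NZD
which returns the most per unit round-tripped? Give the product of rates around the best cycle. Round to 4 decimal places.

1.2034

(1) 109 × 0.0831 × 0.119 = 1.07789
(2) 0.00807 × 3.46 × 43.1 = 1.20345
(3) 7.9 × 12.2 × 0.0101 = 0.97344
Highest is cycle (2) at 1.2034 (>1, arbitrage).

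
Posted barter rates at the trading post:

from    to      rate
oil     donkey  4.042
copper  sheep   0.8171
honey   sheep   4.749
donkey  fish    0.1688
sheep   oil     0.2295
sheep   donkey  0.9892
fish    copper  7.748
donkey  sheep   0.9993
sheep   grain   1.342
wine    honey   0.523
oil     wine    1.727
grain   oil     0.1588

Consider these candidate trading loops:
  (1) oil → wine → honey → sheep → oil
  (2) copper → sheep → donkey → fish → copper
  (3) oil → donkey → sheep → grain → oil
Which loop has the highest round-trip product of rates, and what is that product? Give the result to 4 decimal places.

1.0571

(1) 1.727 × 0.523 × 4.749 × 0.2295 = 0.98442
(2) 0.8171 × 0.9892 × 0.1688 × 7.748 = 1.05711
(3) 4.042 × 0.9993 × 1.342 × 0.1588 = 0.86079
Highest is cycle (2) at 1.0571 (>1, arbitrage).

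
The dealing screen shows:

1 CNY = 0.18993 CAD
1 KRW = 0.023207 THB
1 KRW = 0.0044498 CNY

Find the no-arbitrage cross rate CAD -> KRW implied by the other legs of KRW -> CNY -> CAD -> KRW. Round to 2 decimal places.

1183.22

Known legs of the cycle: 0.0044498 × 0.18993 = 0.000845150514
For no arbitrage the full-cycle product must be 1, so the missing rate is 1 / 0.000845150514 ≈ 1183.2212.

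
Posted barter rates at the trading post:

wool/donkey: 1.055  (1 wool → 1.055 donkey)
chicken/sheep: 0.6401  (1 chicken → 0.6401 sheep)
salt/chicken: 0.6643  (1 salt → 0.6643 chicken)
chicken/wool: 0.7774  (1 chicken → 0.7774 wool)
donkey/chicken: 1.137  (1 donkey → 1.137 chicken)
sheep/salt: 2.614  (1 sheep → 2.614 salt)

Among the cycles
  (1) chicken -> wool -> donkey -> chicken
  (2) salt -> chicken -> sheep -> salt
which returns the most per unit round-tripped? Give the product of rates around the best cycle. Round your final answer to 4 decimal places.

1.1115

(1) 0.7774 × 1.055 × 1.137 = 0.93252
(2) 0.6643 × 0.6401 × 2.614 = 1.11152
Highest is cycle (2) at 1.1115 (>1, arbitrage).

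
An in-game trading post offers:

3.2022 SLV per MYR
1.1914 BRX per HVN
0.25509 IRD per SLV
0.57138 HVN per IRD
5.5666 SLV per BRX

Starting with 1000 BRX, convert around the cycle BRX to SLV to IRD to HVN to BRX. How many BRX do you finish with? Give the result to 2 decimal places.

966.64

1000 BRX × 5.5666 = 5566.6 SLV
5566.6 SLV × 0.25509 = 1419.983994 IRD
1419.983994 IRD × 0.57138 = 811.35045449172 HVN
811.35045449172 HVN × 1.1914 = 966.642931481435208 BRX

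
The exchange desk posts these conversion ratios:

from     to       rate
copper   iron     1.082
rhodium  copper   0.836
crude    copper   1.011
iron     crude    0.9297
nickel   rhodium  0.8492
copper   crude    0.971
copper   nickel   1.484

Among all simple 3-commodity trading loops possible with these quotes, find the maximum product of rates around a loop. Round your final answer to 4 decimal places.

rhodium→copper→nickel→rhodium: 0.836 × 1.484 × 0.8492 = 1.05354
copper→iron→crude→copper: 1.082 × 0.9297 × 1.011 = 1.01700
Maximum is rhodium→copper→nickel→rhodium at 1.0535; arbitrage exists.

1.0535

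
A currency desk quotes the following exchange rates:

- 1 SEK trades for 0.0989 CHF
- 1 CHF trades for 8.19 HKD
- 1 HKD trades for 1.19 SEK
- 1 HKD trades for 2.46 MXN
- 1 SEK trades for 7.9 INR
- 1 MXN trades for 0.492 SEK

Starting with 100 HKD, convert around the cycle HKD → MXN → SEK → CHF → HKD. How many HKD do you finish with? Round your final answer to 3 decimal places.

98.035

100 HKD × 2.46 = 246 MXN
246 MXN × 0.492 = 121.032 SEK
121.032 SEK × 0.0989 = 11.9700648 CHF
11.9700648 CHF × 8.19 = 98.034830712 HKD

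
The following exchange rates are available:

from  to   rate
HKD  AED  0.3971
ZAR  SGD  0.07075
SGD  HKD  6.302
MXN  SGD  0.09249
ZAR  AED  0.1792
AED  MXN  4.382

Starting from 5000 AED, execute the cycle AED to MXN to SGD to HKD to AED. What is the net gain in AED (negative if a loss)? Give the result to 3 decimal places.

71.255

5000 AED × 4.382 = 21910 MXN
21910 MXN × 0.09249 = 2026.4559 SGD
2026.4559 SGD × 6.302 = 12770.7250818 HKD
12770.7250818 HKD × 0.3971 = 5071.25492998278 AED
Net change: 5071.25492998278 − 5000 = 71.25492998278 AED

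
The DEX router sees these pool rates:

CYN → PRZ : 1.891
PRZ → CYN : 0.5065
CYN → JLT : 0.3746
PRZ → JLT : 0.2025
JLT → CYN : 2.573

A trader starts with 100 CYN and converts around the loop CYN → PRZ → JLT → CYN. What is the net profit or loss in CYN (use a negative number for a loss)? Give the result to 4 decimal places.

100 CYN × 1.891 = 189.1 PRZ
189.1 PRZ × 0.2025 = 38.29275 JLT
38.29275 JLT × 2.573 = 98.52724575 CYN
Net change: 98.52724575 − 100 = -1.47275425 CYN

-1.4728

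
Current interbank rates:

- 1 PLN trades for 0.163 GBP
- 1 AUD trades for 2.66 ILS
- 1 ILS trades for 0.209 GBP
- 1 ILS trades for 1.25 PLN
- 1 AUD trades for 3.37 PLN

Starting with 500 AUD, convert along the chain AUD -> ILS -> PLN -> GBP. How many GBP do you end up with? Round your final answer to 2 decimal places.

500 AUD × 2.66 = 1330 ILS
1330 ILS × 1.25 = 1662.5 PLN
1662.5 PLN × 0.163 = 270.9875 GBP

270.99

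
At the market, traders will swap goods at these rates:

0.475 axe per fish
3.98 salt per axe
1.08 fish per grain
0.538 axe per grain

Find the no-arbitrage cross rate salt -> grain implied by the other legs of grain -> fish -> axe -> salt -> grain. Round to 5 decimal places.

0.48978

Known legs of the cycle: 1.08 × 0.475 × 3.98 = 2.04174
For no arbitrage the full-cycle product must be 1, so the missing rate is 1 / 2.04174 ≈ 0.4897783.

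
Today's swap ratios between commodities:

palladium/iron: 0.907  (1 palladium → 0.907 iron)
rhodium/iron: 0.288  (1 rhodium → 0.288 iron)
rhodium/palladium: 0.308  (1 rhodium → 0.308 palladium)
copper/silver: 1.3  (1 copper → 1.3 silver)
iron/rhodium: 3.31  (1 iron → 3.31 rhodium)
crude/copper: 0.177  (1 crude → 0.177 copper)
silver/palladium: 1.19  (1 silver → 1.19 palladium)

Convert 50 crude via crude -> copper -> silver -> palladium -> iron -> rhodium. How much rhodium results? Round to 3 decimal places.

50 crude × 0.177 = 8.85 copper
8.85 copper × 1.3 = 11.505 silver
11.505 silver × 1.19 = 13.69095 palladium
13.69095 palladium × 0.907 = 12.41769165 iron
12.41769165 iron × 3.31 = 41.1025593615 rhodium

41.103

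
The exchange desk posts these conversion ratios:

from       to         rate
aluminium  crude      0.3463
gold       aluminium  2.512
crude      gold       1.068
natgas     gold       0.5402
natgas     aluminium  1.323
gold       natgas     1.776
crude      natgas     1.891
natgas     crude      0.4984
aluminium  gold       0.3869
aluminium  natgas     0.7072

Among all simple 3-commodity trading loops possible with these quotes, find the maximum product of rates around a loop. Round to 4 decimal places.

natgas→gold→aluminium→natgas: 0.5402 × 2.512 × 0.7072 = 0.95966
natgas→crude→gold→natgas: 0.4984 × 1.068 × 1.776 = 0.94535
aluminium→crude→gold→aluminium: 0.3463 × 1.068 × 2.512 = 0.92906
natgas→aluminium→gold→natgas: 1.323 × 0.3869 × 1.776 = 0.90908
natgas→aluminium→crude→natgas: 1.323 × 0.3463 × 1.891 = 0.86637
Maximum is natgas→gold→aluminium→natgas at 0.9597; no arbitrage — every cycle loses value.

0.9597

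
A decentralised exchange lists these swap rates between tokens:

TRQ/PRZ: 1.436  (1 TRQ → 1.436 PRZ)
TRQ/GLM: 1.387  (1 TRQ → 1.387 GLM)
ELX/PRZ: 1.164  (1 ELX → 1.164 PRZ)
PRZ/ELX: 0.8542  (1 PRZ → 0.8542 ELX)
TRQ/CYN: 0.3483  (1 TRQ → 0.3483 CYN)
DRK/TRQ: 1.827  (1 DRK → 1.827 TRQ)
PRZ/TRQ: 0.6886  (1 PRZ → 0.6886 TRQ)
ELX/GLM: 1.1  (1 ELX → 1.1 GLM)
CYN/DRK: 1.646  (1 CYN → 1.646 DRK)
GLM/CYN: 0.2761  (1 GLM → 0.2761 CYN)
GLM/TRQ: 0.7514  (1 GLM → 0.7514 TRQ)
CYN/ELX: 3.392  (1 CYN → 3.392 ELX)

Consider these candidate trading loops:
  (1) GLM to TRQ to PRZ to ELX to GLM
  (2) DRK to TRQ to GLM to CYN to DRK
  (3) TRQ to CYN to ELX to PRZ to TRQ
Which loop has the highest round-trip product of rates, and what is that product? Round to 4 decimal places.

1.1516

(1) 0.7514 × 1.436 × 0.8542 × 1.1 = 1.01386
(2) 1.827 × 1.387 × 0.2761 × 1.646 = 1.15163
(3) 0.3483 × 3.392 × 1.164 × 0.6886 = 0.94695
Highest is cycle (2) at 1.1516 (>1, arbitrage).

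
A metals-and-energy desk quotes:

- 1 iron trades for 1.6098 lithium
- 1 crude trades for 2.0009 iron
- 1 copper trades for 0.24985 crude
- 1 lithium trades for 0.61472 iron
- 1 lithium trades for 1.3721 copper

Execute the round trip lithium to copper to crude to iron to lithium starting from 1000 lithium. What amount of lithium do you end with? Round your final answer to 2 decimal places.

1104.24

1000 lithium × 1.3721 = 1372.1 copper
1372.1 copper × 0.24985 = 342.819185 crude
342.819185 crude × 2.0009 = 685.9469072665 iron
685.9469072665 iron × 1.6098 = 1104.2373313176117 lithium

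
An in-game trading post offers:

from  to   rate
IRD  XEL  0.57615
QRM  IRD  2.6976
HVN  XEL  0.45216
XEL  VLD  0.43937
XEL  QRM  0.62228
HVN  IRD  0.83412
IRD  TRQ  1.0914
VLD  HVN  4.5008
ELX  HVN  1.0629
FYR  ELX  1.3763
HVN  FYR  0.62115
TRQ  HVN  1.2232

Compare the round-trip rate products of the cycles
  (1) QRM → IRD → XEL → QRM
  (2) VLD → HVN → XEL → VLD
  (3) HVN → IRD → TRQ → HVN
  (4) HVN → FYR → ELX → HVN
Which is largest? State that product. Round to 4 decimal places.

(1) 2.6976 × 0.57615 × 0.62228 = 0.96716
(2) 4.5008 × 0.45216 × 0.43937 = 0.89415
(3) 0.83412 × 1.0914 × 1.2232 = 1.11355
(4) 0.62115 × 1.3763 × 1.0629 = 0.90866
Highest is cycle (3) at 1.1136 (>1, arbitrage).

1.1136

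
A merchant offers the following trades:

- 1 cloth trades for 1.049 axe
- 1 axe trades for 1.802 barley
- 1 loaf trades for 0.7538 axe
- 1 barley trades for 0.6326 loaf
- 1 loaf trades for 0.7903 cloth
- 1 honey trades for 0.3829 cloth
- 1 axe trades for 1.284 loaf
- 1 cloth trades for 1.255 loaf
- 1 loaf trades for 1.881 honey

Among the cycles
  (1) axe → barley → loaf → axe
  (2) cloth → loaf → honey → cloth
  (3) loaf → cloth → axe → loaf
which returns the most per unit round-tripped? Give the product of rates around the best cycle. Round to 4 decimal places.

(1) 1.802 × 0.6326 × 0.7538 = 0.85929
(2) 1.255 × 1.881 × 0.3829 = 0.90389
(3) 0.7903 × 1.049 × 1.284 = 1.06447
Highest is cycle (3) at 1.0645 (>1, arbitrage).

1.0645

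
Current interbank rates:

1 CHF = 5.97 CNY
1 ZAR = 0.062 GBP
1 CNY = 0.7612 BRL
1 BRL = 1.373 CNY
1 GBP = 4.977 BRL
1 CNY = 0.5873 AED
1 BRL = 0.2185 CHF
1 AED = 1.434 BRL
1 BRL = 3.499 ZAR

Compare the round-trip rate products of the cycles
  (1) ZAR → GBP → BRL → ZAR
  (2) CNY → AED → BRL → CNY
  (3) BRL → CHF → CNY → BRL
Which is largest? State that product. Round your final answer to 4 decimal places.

(1) 0.062 × 4.977 × 3.499 = 1.07970
(2) 0.5873 × 1.434 × 1.373 = 1.15632
(3) 0.2185 × 5.97 × 0.7612 = 0.99294
Highest is cycle (2) at 1.1563 (>1, arbitrage).

1.1563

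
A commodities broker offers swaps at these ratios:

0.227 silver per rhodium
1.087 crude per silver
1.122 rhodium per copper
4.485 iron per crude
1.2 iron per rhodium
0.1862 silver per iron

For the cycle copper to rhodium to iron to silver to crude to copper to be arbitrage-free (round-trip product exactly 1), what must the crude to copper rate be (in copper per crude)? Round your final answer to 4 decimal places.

Known legs of the cycle: 1.122 × 1.2 × 0.1862 × 1.087 = 0.27251055216
For no arbitrage the full-cycle product must be 1, so the missing rate is 1 / 0.27251055216 ≈ 3.669583.

3.6696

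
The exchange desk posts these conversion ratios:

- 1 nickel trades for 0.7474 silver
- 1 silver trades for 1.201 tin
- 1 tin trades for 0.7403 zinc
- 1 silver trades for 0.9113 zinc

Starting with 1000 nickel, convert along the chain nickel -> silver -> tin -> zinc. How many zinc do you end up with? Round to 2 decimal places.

1000 nickel × 0.7474 = 747.4 silver
747.4 silver × 1.201 = 897.6274 tin
897.6274 tin × 0.7403 = 664.51356422 zinc

664.51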